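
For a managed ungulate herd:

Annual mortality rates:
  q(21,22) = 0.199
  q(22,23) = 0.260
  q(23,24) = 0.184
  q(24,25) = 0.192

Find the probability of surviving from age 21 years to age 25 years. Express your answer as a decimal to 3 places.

Chaining the interval survival probabilities: (1 − 0.199) × (1 − 0.260) × (1 − 0.184) × (1 − 0.192).
= 0.801 × 0.740 × 0.816 × 0.808 = 0.390810.

0.391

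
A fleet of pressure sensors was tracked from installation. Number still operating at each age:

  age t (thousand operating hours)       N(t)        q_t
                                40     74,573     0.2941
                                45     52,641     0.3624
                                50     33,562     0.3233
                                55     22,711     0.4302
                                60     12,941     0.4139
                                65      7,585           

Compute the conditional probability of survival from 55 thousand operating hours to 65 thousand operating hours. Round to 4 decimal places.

0.3340

The conditional survival probability is N(65)/N(55) = 7,585/22,711 = 0.333979.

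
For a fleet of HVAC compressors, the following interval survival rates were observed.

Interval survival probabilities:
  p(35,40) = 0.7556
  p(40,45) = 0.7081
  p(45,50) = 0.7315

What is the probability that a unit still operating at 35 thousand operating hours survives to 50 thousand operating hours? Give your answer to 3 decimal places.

0.391

Chaining the interval survival probabilities: 0.7556 × 0.7081 × 0.7315.
= 0.391382.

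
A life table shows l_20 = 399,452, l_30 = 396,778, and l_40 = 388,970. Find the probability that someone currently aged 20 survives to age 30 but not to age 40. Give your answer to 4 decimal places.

This is the probability of reaching 30 but not 40, conditional on being alive at 20: (l_30 − l_40) / l_20.
= (396,778 − 388,970) / 399,452 = 7,808 / 399,452 = 0.019547.

0.0195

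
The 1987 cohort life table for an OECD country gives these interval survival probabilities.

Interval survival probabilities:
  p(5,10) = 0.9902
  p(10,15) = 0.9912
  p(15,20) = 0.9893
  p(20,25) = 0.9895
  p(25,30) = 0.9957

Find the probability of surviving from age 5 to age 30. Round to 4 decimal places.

The overall survival probability is 0.9902 × 0.9912 × 0.9893 × 0.9895 × 0.9957.
= 0.956658.

0.9567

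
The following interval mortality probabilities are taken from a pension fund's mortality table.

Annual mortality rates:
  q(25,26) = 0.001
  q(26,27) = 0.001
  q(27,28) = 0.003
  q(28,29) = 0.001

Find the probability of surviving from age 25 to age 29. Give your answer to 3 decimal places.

The overall survival probability is (1 − 0.001) × (1 − 0.001) × (1 − 0.003) × (1 − 0.001).
= 0.999 × 0.999 × 0.997 × 0.999 = 0.994012.

0.994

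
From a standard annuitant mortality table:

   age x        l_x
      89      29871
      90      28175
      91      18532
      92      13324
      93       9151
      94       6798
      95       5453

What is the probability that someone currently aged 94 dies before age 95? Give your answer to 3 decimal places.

P(die before 95 | alive at 94) = 1 − l_95/l_94 = 1 − 5453/6798 = (1345)/6798 = 0.197852.

0.198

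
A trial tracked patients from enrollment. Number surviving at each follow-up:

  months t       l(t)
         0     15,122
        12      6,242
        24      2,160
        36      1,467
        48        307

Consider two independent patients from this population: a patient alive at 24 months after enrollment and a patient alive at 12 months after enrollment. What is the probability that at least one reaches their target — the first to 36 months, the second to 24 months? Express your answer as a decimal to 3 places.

p₁ = l(36)/l(24) = 1,467/2,160 = 0.679167; p₂ = l(24)/l(12) = 2,160/6,242 = 0.346043.
P(at least one) = 1 − (1−p₁)(1−p₂) = 1 − 0.320833 × 0.653957 = 0.790189.

0.790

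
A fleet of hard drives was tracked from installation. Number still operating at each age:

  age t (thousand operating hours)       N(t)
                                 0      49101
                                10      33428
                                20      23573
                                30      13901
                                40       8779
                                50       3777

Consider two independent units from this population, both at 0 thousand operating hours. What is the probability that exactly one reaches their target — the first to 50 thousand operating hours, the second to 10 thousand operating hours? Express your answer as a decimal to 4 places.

0.6530

p₁ = N(50)/N(0) = 3777/49101 = 0.076923; p₂ = N(10)/N(0) = 33428/49101 = 0.680801.
P(exactly one) = p₁(1−p₂) + (1−p₁)p₂ = 0.024554 + 0.628432 = 0.652985.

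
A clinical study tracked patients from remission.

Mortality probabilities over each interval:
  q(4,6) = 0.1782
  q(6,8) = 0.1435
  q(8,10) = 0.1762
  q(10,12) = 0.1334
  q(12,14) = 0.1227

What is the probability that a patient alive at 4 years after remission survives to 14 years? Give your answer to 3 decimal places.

0.441

Chaining the interval survival probabilities: (1 − 0.1782) × (1 − 0.1435) × (1 − 0.1762) × (1 − 0.1334) × (1 − 0.1227).
= 0.8218 × 0.8565 × 0.8238 × 0.8666 × 0.8773 = 0.440841.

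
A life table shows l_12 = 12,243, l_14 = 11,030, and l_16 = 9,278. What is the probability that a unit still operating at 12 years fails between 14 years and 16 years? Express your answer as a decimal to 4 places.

0.1431

This is the probability of reaching 14 but not 16, conditional on being operational at 12: (l_14 − l_16) / l_12.
= (11,030 − 9,278) / 12,243 = 1,752 / 12,243 = 0.143102.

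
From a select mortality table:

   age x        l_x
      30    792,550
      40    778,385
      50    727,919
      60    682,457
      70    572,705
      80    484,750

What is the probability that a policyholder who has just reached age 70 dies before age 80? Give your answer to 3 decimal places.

0.154

P(die before 80 | alive at 70) = 1 − l_80/l_70 = 1 − 484,750/572,705 = (87,955)/572,705 = 0.153578.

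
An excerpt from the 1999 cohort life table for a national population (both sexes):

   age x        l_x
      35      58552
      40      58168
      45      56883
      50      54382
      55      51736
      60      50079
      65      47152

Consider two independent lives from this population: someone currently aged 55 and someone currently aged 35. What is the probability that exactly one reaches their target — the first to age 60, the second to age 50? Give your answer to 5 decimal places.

p₁ = l_60/l_55 = 50079/51736 = 0.967972; p₂ = l_50/l_35 = 54382/58552 = 0.928781.
P(exactly one) = p₁(1−p₂) + (1−p₁)p₂ = 0.068938 + 0.029747 = 0.098685.

0.09868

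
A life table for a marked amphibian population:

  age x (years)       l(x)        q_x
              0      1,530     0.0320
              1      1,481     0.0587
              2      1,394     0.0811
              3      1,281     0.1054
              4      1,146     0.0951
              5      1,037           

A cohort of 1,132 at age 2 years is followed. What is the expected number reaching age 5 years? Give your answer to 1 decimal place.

842.1

The relevant probability is 1,037/1,394 = 0.743902.
Expected number = 1,132 × 0.743902 = 842.1.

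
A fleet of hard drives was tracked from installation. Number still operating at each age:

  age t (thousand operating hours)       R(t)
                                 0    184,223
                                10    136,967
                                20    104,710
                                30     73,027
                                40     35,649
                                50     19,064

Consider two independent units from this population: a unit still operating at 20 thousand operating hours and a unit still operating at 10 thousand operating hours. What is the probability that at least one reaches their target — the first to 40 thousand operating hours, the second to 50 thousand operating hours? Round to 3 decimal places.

0.432

p₁ = R(40)/R(20) = 35,649/104,710 = 0.340455; p₂ = R(50)/R(10) = 19,064/136,967 = 0.139187.
P(at least one) = 1 − (1−p₁)(1−p₂) = 1 − 0.659545 × 0.860813 = 0.432255.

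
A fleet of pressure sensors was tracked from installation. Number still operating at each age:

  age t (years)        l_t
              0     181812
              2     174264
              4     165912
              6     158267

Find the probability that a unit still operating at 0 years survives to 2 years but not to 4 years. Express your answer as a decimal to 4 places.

This is the probability of reaching 2 but not 4, conditional on being operational at 0: (l_2 − l_4) / l_0.
= (174264 − 165912) / 181812 = 8352 / 181812 = 0.045938.

0.0459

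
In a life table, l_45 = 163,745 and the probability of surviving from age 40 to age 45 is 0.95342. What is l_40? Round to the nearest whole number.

l_40 = l_45 / p = 163,745 / 0.95342 = 171745.

171745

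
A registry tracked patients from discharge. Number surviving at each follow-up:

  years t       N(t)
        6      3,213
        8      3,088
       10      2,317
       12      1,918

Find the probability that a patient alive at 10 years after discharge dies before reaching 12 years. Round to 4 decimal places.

0.1722

P(die before 12 | alive at 10) = 1 − N(12)/N(10) = 1 − 1,918/2,317 = (399)/2,317 = 0.172205.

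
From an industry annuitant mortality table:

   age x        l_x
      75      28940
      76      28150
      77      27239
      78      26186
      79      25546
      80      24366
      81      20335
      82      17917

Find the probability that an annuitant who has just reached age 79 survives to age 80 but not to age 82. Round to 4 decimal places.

0.2524

This is the probability of reaching 80 but not 82, conditional on being alive at 79: (l_80 − l_82) / l_79.
= (24366 − 17917) / 25546 = 6449 / 25546 = 0.252447.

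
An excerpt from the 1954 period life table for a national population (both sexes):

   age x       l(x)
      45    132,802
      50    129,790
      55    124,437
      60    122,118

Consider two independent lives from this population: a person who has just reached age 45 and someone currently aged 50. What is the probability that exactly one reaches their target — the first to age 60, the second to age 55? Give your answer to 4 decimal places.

0.1151

p₁ = l(60)/l(45) = 122,118/132,802 = 0.919549; p₂ = l(55)/l(50) = 124,437/129,790 = 0.958756.
P(exactly one) = p₁(1−p₂) + (1−p₁)p₂ = 0.037926 + 0.077133 = 0.115059.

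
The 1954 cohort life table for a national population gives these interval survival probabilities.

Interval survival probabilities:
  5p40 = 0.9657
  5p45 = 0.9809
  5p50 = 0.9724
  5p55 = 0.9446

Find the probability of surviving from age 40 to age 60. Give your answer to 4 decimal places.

Survival from 40 to 60 is the product of surviving each interval: 0.9657 × 0.9809 × 0.9724 × 0.9446.
= 0.870081.

0.8701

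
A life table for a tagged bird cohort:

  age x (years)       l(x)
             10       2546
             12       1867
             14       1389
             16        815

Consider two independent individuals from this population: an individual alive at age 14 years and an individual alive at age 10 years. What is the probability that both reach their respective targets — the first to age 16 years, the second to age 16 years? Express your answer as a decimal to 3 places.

p₁ = l(16)/l(14) = 815/1389 = 0.586753; p₂ = l(16)/l(10) = 815/2546 = 0.320110.
P(both) = p₁ × p₂ = 0.586753 × 0.320110 = 0.187826.

0.188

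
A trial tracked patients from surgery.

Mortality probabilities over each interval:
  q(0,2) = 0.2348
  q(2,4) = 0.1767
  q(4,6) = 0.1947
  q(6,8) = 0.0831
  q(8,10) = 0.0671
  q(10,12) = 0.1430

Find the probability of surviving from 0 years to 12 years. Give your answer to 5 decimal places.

Survival from 0 to 12 is the product of surviving each interval: (1 − 0.2348) × (1 − 0.1767) × (1 − 0.1947) × (1 − 0.0831) × (1 − 0.0671) × (1 − 0.1430).
= 0.7652 × 0.8233 × 0.8053 × 0.9169 × 0.9329 × 0.8570 = 0.371902.

0.37190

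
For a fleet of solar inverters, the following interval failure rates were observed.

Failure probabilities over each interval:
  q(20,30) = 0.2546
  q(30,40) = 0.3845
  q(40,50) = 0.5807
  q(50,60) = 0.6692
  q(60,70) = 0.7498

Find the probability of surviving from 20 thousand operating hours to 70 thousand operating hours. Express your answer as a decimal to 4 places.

0.0159

P(survive 20→70) = (1 − 0.2546) × (1 − 0.3845) × (1 − 0.5807) × (1 − 0.6692) × (1 − 0.7498).
= 0.7454 × 0.6155 × 0.4193 × 0.3308 × 0.2502 = 0.015922.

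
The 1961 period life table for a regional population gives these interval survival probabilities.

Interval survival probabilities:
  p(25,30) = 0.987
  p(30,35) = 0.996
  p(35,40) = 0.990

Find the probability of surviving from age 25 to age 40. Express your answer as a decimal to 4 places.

0.9732

Chaining the interval survival probabilities: 0.987 × 0.996 × 0.990.
= 0.973221.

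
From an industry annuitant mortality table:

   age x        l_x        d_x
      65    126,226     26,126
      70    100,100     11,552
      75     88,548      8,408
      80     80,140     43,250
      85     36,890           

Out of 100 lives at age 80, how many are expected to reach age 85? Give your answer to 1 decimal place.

The relevant probability is 36,890/80,140 = 0.460319.
Expected number = 100 × 0.460319 = 46.0.

46.0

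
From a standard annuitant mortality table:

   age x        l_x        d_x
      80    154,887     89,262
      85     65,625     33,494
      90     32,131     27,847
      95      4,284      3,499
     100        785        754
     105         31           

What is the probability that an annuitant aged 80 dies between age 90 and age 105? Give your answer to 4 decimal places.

We want 10|15q80 = (l_90 − l_105)/l_80.
This is the probability of reaching 90 but not 105, conditional on being alive at 80: (l_90 − l_105) / l_80.
= (32,131 − 31) / 154,887 = 32,100 / 154,887 = 0.207248.

0.2072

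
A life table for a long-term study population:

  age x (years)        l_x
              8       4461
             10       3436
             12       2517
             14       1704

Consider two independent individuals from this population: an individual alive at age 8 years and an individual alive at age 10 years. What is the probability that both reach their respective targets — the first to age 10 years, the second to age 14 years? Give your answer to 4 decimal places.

0.3820

p₁ = l_10/l_8 = 3436/4461 = 0.770231; p₂ = l_14/l_10 = 1704/3436 = 0.495925.
P(both) = p₁ × p₂ = 0.770231 × 0.495925 = 0.381977.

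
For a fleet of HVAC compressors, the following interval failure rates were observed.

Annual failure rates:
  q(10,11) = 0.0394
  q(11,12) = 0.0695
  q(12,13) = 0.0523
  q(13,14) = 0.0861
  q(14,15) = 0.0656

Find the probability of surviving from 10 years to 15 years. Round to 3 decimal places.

Survival from 10 to 15 is the product of surviving each interval: (1 − 0.0394) × (1 − 0.0695) × (1 − 0.0523) × (1 − 0.0861) × (1 − 0.0656).
= 0.9606 × 0.9305 × 0.9477 × 0.9139 × 0.9344 = 0.723371.

0.723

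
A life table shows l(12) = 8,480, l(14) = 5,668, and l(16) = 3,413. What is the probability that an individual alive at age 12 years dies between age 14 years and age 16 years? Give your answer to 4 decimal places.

0.2659

This is the probability of reaching 14 but not 16, conditional on being alive at 12: (l(14) − l(16)) / l(12).
= (5,668 − 3,413) / 8,480 = 2,255 / 8,480 = 0.265920.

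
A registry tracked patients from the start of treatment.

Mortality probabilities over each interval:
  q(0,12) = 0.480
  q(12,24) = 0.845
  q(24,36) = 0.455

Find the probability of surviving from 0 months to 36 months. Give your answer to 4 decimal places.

0.0439

Survival from 0 to 36 is the product of surviving each interval: (1 − 0.480) × (1 − 0.845) × (1 − 0.455).
= 0.520 × 0.155 × 0.545 = 0.043927.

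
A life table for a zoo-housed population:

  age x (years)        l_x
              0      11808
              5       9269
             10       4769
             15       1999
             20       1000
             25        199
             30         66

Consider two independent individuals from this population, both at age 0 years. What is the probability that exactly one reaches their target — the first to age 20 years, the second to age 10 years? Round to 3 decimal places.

0.420

p₁ = l_20/l_0 = 1000/11808 = 0.084688; p₂ = l_10/l_0 = 4769/11808 = 0.403879.
P(exactly one) = p₁(1−p₂) + (1−p₁)p₂ = 0.050484 + 0.369675 = 0.420160.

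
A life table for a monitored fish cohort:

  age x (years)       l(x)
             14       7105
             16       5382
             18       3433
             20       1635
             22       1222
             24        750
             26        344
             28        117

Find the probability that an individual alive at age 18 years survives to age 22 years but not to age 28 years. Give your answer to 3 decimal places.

0.322

This is the probability of reaching 22 but not 28, conditional on being alive at 18: (l(22) − l(28)) / l(18).
= (1222 − 117) / 3433 = 1105 / 3433 = 0.321876.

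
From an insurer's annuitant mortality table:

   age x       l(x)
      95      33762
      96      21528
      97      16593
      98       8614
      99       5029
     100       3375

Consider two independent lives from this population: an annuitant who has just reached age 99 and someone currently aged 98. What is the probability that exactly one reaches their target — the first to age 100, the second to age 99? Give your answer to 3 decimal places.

p₁ = l(100)/l(99) = 3375/5029 = 0.671108; p₂ = l(99)/l(98) = 5029/8614 = 0.583817.
P(exactly one) = p₁(1−p₂) + (1−p₁)p₂ = 0.279304 + 0.192013 = 0.471316.

0.471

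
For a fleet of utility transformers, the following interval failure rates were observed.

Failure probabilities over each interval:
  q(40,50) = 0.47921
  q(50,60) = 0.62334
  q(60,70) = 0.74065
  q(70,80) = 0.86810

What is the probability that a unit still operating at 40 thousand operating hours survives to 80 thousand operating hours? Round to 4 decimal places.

The overall survival probability is (1 − 0.47921) × (1 − 0.62334) × (1 − 0.74065) × (1 − 0.86810).
= 0.52079 × 0.37666 × 0.25935 × 0.13190 = 0.006710.

0.0067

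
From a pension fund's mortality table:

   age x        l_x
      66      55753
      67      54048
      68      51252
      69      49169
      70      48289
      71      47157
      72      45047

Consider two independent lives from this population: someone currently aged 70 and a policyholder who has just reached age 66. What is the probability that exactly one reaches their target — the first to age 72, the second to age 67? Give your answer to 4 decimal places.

p₁ = l_72/l_70 = 45047/48289 = 0.932863; p₂ = l_67/l_66 = 54048/55753 = 0.969419.
P(exactly one) = p₁(1−p₂) + (1−p₁)p₂ = 0.028528 + 0.065084 = 0.093612.

0.0936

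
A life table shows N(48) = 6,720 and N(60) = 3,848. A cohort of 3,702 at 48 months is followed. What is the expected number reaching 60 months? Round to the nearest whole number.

2120

The relevant probability is 3,848/6,720 = 0.572619.
Expected number = 3,702 × 0.572619 = 2120.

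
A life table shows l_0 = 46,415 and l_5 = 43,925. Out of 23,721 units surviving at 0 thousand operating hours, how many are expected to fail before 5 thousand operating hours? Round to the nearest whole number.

1273

The relevant probability is 1 − 43,925/46,415 = 0.053646.
Expected number = 23,721 × 0.053646 = 1273.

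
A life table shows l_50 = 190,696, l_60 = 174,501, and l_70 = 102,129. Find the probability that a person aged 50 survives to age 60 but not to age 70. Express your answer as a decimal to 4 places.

0.3795

We want 10|10q50 = (l_60 − l_70)/l_50.
This is the probability of reaching 60 but not 70, conditional on being alive at 50: (l_60 − l_70) / l_50.
= (174,501 − 102,129) / 190,696 = 72,372 / 190,696 = 0.379515.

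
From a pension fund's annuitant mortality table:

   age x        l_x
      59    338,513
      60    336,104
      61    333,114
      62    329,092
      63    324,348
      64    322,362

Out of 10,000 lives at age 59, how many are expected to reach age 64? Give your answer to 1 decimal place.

The relevant probability is 322,362/338,513 = 0.952288.
Expected number = 10,000 × 0.952288 = 9522.9.

9522.9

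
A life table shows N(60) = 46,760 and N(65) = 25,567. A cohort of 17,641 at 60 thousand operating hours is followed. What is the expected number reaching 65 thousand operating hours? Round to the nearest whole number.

9646

The relevant probability is 25,567/46,760 = 0.546771.
Expected number = 17,641 × 0.546771 = 9646.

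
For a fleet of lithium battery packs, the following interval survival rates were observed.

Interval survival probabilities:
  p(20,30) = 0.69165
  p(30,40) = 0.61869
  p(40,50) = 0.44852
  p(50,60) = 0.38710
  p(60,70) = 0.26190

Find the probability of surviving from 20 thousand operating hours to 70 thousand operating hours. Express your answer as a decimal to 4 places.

Chaining the interval survival probabilities: 0.69165 × 0.61869 × 0.44852 × 0.38710 × 0.26190.
= 0.019458.

0.0195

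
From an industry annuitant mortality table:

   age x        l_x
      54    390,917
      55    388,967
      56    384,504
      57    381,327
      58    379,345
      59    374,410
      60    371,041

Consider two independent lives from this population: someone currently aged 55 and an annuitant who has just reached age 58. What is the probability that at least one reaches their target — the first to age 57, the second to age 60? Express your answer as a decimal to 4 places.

0.9996

p₁ = l_57/l_55 = 381,327/388,967 = 0.980358; p₂ = l_60/l_58 = 371,041/379,345 = 0.978110.
P(at least one) = 1 − (1−p₁)(1−p₂) = 1 − 0.019642 × 0.021890 = 0.999570.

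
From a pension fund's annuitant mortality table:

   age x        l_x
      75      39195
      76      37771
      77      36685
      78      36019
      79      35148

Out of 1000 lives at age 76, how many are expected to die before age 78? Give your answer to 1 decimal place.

46.4

The relevant probability is 1 − 36019/37771 = 0.046385.
Expected number = 1000 × 0.046385 = 46.4.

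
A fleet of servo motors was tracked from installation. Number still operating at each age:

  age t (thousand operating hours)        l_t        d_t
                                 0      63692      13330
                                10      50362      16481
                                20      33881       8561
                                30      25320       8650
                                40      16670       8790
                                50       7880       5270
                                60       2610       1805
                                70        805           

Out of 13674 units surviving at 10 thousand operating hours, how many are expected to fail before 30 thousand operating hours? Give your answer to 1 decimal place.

6799.3

The relevant probability is 1 − 25320/50362 = 0.497240.
Expected number = 13674 × 0.497240 = 6799.3.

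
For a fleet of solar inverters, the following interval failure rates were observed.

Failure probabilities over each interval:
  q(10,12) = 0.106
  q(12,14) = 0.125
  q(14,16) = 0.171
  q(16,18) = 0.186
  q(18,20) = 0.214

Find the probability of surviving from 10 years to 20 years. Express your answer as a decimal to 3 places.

P(survive 10→20) = (1 − 0.106) × (1 − 0.125) × (1 − 0.171) × (1 − 0.186) × (1 − 0.214).
= 0.894 × 0.875 × 0.829 × 0.814 × 0.786 = 0.414903.

0.415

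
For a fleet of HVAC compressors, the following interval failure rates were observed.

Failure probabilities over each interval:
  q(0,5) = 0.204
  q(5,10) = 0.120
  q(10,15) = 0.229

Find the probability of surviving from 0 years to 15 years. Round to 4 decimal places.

Survival from 0 to 15 is the product of surviving each interval: (1 − 0.204) × (1 − 0.120) × (1 − 0.229).
= 0.796 × 0.880 × 0.771 = 0.540070.

0.5401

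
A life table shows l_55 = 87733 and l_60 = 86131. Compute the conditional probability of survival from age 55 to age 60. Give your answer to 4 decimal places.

We want 5p55 = l_60/l_55.
The conditional survival probability is l_60/l_55 = 86131/87733 = 0.981740.

0.9817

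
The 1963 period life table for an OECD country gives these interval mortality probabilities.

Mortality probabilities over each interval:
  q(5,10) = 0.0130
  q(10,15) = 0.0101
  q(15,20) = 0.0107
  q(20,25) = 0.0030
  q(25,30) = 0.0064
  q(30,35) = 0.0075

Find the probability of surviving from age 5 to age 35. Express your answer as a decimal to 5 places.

0.95033

P(survive 5→35) = (1 − 0.0130) × (1 − 0.0101) × (1 − 0.0107) × (1 − 0.0030) × (1 − 0.0064) × (1 − 0.0075).
= 0.9870 × 0.9899 × 0.9893 × 0.9970 × 0.9936 × 0.9925 = 0.950328.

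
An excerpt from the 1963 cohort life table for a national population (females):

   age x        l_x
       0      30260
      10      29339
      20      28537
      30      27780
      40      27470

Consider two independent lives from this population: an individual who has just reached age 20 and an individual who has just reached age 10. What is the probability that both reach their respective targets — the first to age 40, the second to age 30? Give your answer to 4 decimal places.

p₁ = l_40/l_20 = 27470/28537 = 0.962610; p₂ = l_30/l_10 = 27780/29339 = 0.946863.
P(both) = p₁ × p₂ = 0.962610 × 0.946863 = 0.911460.

0.9115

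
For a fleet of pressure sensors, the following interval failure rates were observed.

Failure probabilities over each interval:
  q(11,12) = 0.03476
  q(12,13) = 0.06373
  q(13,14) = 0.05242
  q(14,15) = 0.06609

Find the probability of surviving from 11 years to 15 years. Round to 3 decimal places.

0.800

Survival from 11 to 15 is the product of surviving each interval: (1 − 0.03476) × (1 − 0.06373) × (1 − 0.05242) × (1 − 0.06609).
= 0.96524 × 0.93627 × 0.94758 × 0.93391 = 0.799756.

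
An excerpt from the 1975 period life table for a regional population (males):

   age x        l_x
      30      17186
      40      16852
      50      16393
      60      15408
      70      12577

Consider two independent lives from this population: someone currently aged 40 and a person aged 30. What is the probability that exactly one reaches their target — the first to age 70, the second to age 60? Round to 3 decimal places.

p₁ = l_70/l_40 = 12577/16852 = 0.746321; p₂ = l_60/l_30 = 15408/17186 = 0.896544.
P(exactly one) = p₁(1−p₂) + (1−p₁)p₂ = 0.077211 + 0.227434 = 0.304646.

0.305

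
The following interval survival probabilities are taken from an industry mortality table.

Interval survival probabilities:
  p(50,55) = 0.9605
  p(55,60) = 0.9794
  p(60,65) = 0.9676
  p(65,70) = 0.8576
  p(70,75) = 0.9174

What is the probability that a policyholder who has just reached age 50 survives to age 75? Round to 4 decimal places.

Survival from 50 to 75 is the product of surviving each interval: 0.9605 × 0.9794 × 0.9676 × 0.8576 × 0.9174.
= 0.716138.

0.7161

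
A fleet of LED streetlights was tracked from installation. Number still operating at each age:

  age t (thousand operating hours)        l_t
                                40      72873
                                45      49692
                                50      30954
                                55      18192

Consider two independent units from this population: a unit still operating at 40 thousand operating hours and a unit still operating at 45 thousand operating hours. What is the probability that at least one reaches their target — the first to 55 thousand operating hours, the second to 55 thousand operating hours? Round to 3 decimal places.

p₁ = l_55/l_40 = 18192/72873 = 0.249640; p₂ = l_55/l_45 = 18192/49692 = 0.366095.
P(at least one) = 1 − (1−p₁)(1−p₂) = 1 − 0.750360 × 0.633905 = 0.524343.

0.524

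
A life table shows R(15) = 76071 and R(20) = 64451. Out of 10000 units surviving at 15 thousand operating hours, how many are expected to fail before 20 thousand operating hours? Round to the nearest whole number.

1528

The relevant probability is 1 − 64451/76071 = 0.152752.
Expected number = 10000 × 0.152752 = 1528.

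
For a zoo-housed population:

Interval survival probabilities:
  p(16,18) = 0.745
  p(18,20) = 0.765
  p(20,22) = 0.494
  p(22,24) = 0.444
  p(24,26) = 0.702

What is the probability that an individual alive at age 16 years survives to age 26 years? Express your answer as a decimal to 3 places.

0.088

The overall survival probability is 0.745 × 0.765 × 0.494 × 0.444 × 0.702.
= 0.087754.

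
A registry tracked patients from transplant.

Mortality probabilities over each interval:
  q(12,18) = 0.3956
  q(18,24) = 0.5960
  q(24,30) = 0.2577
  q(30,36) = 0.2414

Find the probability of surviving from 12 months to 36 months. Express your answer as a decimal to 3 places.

P(survive 12→36) = (1 − 0.3956) × (1 − 0.5960) × (1 − 0.2577) × (1 − 0.2414).
= 0.6044 × 0.4040 × 0.7423 × 0.7586 = 0.137499.

0.137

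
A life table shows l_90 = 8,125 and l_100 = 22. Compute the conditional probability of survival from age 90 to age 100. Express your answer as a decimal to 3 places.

0.003

The conditional survival probability is l_100/l_90 = 22/8,125 = 0.002708.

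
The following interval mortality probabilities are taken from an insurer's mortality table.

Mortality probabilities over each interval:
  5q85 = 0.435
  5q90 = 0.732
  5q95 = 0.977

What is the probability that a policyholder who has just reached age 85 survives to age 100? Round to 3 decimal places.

Chaining the interval survival probabilities: (1 − 0.435) × (1 − 0.732) × (1 − 0.977).
= 0.565 × 0.268 × 0.023 = 0.003483.

0.003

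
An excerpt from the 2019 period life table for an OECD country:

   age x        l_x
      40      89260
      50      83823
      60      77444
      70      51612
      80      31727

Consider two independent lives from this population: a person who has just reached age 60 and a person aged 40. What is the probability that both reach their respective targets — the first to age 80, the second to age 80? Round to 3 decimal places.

0.146

p₁ = l_80/l_60 = 31727/77444 = 0.409677; p₂ = l_80/l_40 = 31727/89260 = 0.355445.
P(both) = p₁ × p₂ = 0.409677 × 0.355445 = 0.145618.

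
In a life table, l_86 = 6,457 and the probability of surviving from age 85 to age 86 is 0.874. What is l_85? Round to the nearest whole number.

l_85 = l_86 / p = 6,457 / 0.874 = 7388.

7388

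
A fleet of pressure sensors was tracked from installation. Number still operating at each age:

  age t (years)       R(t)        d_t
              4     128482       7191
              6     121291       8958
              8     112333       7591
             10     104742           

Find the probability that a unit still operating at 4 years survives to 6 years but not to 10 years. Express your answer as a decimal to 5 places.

0.12880

This is the probability of reaching 6 but not 10, conditional on being operational at 4: (R(6) − R(10)) / R(4).
= (121291 − 104742) / 128482 = 16549 / 128482 = 0.128804.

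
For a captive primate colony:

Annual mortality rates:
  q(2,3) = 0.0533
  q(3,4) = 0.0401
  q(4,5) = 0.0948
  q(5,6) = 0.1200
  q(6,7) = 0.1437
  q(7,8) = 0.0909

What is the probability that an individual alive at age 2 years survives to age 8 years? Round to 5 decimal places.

0.56351

P(survive 2→8) = (1 − 0.0533) × (1 − 0.0401) × (1 − 0.0948) × (1 − 0.1200) × (1 − 0.1437) × (1 − 0.0909).
= 0.9467 × 0.9599 × 0.9052 × 0.8800 × 0.8563 × 0.9091 = 0.563512.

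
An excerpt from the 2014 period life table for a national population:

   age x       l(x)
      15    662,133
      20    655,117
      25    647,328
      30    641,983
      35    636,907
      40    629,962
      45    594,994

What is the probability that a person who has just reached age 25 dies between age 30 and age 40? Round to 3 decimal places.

This is the probability of reaching 30 but not 40, conditional on being alive at 25: (l(30) − l(40)) / l(25).
= (641,983 − 629,962) / 647,328 = 12,021 / 647,328 = 0.018570.

0.019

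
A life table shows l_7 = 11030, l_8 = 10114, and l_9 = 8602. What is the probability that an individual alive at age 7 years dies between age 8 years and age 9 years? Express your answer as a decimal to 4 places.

0.1371

This is the probability of reaching 8 but not 9, conditional on being alive at 7: (l_8 − l_9) / l_7.
= (10114 − 8602) / 11030 = 1512 / 11030 = 0.137081.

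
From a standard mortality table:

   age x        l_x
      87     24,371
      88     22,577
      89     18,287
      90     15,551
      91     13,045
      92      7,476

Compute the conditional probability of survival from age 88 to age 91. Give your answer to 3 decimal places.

The conditional survival probability is l_91/l_88 = 13,045/22,577 = 0.577800.

0.578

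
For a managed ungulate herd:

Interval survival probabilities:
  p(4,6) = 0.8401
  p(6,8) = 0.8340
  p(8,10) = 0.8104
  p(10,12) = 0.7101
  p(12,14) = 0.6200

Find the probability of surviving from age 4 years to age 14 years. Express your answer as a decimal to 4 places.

Chaining the interval survival probabilities: 0.8401 × 0.8340 × 0.8104 × 0.7101 × 0.6200.
= 0.249981.

0.2500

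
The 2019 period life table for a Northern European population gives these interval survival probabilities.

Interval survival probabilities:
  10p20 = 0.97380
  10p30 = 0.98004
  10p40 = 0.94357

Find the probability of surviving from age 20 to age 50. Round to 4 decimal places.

The overall survival probability is 0.97380 × 0.98004 × 0.94357.
= 0.900508.

0.9005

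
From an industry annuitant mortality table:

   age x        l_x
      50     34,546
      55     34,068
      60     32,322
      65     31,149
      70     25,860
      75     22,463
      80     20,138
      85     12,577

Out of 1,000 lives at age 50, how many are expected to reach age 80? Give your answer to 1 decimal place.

582.9

The relevant probability is 20,138/34,546 = 0.582933.
Expected number = 1,000 × 0.582933 = 582.9.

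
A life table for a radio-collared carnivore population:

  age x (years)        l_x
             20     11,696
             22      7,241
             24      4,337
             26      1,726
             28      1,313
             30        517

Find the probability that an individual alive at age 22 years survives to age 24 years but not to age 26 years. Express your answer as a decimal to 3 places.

This is the probability of reaching 24 but not 26, conditional on being alive at 22: (l_24 − l_26) / l_22.
= (4,337 − 1,726) / 7,241 = 2,611 / 7,241 = 0.360586.

0.361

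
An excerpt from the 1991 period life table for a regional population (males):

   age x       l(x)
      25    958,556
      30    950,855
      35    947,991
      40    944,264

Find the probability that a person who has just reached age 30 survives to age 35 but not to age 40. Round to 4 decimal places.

This is the probability of reaching 35 but not 40, conditional on being alive at 30: (l(35) − l(40)) / l(30).
= (947,991 − 944,264) / 950,855 = 3,727 / 950,855 = 0.003920.

0.0039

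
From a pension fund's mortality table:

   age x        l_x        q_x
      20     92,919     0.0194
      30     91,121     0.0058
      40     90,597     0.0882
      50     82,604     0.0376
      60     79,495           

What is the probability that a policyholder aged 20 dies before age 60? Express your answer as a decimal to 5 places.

0.14447

P(die before 60 | alive at 20) = 1 − l_60/l_20 = 1 − 79,495/92,919 = (13,424)/92,919 = 0.144470.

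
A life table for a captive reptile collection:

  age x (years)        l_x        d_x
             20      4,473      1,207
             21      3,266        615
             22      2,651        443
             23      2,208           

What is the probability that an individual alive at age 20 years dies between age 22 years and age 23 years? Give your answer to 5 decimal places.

This is the probability of reaching 22 but not 23, conditional on being alive at 20: (l_22 − l_23) / l_20.
= (2,651 − 2,208) / 4,473 = 443 / 4,473 = 0.099039.

0.09904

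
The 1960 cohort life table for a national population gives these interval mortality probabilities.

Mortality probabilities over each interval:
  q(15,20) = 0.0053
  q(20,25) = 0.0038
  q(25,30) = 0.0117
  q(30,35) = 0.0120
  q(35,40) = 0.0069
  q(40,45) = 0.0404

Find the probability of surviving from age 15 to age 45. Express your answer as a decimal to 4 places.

0.9221

P(survive 15→45) = (1 − 0.0053) × (1 − 0.0038) × (1 − 0.0117) × (1 − 0.0120) × (1 − 0.0069) × (1 − 0.0404).
= 0.9947 × 0.9962 × 0.9883 × 0.9880 × 0.9931 × 0.9596 = 0.922078.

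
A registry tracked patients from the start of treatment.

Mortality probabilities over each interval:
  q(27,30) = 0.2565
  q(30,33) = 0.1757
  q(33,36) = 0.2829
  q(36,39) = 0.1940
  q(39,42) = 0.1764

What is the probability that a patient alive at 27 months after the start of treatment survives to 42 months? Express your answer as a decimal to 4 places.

P(survive 27→42) = (1 − 0.2565) × (1 − 0.1757) × (1 − 0.2829) × (1 − 0.1940) × (1 − 0.1764).
= 0.7435 × 0.8243 × 0.7171 × 0.8060 × 0.8236 = 0.291741.

0.2917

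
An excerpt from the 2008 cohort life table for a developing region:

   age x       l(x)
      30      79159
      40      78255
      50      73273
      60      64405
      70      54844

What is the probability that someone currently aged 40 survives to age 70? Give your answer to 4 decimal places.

0.7008

The conditional survival probability is l(70)/l(40) = 54844/78255 = 0.700837.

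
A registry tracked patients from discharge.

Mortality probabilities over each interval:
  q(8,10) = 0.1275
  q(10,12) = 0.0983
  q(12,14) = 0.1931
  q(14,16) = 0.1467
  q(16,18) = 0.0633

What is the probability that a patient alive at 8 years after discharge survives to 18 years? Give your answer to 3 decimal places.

0.507

P(survive 8→18) = (1 − 0.1275) × (1 − 0.0983) × (1 − 0.1931) × (1 − 0.1467) × (1 − 0.0633).
= 0.8725 × 0.9017 × 0.8069 × 0.8533 × 0.9367 = 0.507399.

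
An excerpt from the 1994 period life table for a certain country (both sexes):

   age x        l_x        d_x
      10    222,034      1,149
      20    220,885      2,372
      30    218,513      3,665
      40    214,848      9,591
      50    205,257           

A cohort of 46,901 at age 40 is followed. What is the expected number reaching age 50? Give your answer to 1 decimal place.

44807.3

The relevant probability is 205,257/214,848 = 0.955359.
Expected number = 46,901 × 0.955359 = 44807.3.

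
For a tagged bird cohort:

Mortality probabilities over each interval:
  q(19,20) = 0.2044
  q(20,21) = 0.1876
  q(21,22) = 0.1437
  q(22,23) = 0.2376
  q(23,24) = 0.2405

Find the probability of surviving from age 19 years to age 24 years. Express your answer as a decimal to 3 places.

0.320

Survival from 19 to 24 is the product of surviving each interval: (1 − 0.2044) × (1 − 0.1876) × (1 − 0.1437) × (1 − 0.2376) × (1 − 0.2405).
= 0.7956 × 0.8124 × 0.8563 × 0.7624 × 0.7595 = 0.320480.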